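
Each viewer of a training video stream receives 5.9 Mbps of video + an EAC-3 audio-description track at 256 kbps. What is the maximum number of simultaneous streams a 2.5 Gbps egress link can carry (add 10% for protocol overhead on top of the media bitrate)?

Audio: 256 kbps = 0.256 Mbps.
Per-viewer media rate: 6.156 Mbps.
On the wire with 10% overhead: 6.772 Mbps.
2.5 Gbps = 2,500 Mbps; 2,500 / 6.772 = 369.19 → 369 viewers.

369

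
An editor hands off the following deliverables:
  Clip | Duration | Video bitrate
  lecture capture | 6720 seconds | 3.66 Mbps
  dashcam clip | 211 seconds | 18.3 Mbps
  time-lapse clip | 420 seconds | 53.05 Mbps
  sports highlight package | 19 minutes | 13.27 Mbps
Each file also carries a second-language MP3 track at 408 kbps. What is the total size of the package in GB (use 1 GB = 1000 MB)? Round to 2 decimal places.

Audio: 408 kbps = 0.408 Mbps.
lecture capture: 4.068 Mbps × 6720 s = 27337.0 Mb
dashcam clip: 18.708 Mbps × 211 s = 3947.4 Mb
time-lapse clip: 53.458 Mbps × 420 s = 22452.4 Mb
sports highlight package: 13.678 Mbps × 1140 s = 15592.9 Mb
Total: 69329.6 Mb = 8666.2 MB.
= 8.666 GB.

8.67 GB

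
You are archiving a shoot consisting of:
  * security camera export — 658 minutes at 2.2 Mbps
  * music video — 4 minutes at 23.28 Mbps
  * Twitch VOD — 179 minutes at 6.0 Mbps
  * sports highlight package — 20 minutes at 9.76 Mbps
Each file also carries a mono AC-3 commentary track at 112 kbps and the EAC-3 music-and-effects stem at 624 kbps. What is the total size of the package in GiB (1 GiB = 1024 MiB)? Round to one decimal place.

24.1 GiB

Audio total: 112 + 624 = 736 kbps = 0.736 Mbps.
security camera export: 2.936 Mbps × 39480 s = 115913.3 Mb
music video: 24.016 Mbps × 240 s = 5763.8 Mb
Twitch VOD: 6.736 Mbps × 10740 s = 72344.6 Mb
sports highlight package: 10.496 Mbps × 1200 s = 12595.2 Mb
Total: 206617.0 Mb = 25827.1 MB.
= 24.05 GiB.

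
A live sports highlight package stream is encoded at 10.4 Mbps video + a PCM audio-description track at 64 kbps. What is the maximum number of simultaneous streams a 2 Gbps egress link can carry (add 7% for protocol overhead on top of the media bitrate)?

Audio: 64 kbps = 0.064 Mbps.
Per-viewer media rate: 10.464 Mbps.
On the wire with 7% overhead: 11.196 Mbps.
2 Gbps = 2,000 Mbps; 2,000 / 11.196 = 178.63 → 178 viewers.

178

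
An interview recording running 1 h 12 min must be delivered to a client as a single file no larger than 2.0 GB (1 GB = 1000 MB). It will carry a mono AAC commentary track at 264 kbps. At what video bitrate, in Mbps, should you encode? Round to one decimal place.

Budget: 2.0 GB = 16000.0 Mb.
1 h 12 min = 72 min = 4320 s
Total bitrate budget: 16000.0 Mb / 4320 s = 3.704 Mbps.
Audio: 264 kbps = 0.264 Mbps.
Video: 3.704 − 0.264 = 3.440 Mbps.

3.4 Mbps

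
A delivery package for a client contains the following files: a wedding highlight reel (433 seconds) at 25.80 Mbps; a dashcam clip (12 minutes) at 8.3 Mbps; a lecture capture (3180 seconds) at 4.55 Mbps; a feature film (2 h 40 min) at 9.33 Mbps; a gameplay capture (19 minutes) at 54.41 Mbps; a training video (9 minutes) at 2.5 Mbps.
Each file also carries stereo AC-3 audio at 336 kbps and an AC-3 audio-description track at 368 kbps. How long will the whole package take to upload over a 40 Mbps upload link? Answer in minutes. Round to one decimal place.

Audio total: 336 + 368 = 704 kbps = 0.704 Mbps.
wedding highlight reel: 26.504 Mbps × 433 s = 11476.2 Mb
dashcam clip: 9.004 Mbps × 720 s = 6482.9 Mb
lecture capture: 5.254 Mbps × 3180 s = 16707.7 Mb
feature film: 10.034 Mbps × 9600 s = 96326.4 Mb
gameplay capture: 55.114 Mbps × 1140 s = 62830.0 Mb
training video: 3.204 Mbps × 540 s = 1730.2 Mb
Total: 195553.4 Mb = 24444.2 MB.
At 40 Mbps: 195553.4 / 40 = 4889 s ≈ 81.5 minutes.

81.5 minutes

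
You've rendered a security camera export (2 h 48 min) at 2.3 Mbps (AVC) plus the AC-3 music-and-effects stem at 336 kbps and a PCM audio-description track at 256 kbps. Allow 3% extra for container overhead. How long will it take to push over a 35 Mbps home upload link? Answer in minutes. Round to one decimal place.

14.3 minutes

2 h 48 min = 168 min = 10080 s
Audio total: 336 + 256 = 592 kbps = 0.592 Mbps.
Total bitrate: 2.892 Mbps.
File: 2.892 Mbps × 10080 s = 29151.4 Mb.
With 3% container overhead: ×1.03. → 30025.9 Mb.
At 35 Mbps: 30025.9 / 35 = 857.9 s ≈ 14.3 minutes.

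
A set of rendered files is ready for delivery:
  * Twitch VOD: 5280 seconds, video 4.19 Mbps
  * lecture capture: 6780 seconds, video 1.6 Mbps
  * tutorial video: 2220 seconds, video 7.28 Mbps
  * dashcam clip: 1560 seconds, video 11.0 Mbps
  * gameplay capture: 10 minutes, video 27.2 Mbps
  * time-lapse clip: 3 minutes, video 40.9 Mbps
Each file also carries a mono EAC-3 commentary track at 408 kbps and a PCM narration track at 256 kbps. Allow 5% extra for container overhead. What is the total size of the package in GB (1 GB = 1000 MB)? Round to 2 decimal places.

Audio total: 408 + 256 = 664 kbps = 0.664 Mbps.
Twitch VOD: 4.854 Mbps × 5280 s × 1.05 = 26910.6 Mb
lecture capture: 2.264 Mbps × 6780 s × 1.05 = 16117.4 Mb
tutorial video: 7.944 Mbps × 2220 s × 1.05 = 18517.5 Mb
dashcam clip: 11.664 Mbps × 1560 s × 1.05 = 19105.6 Mb
gameplay capture: 27.864 Mbps × 600 s × 1.05 = 17554.3 Mb
time-lapse clip: 41.564 Mbps × 180 s × 1.05 = 7855.6 Mb
Total: 106061.0 Mb = 13257.6 MB.
= 13.26 GB.

13.26 GB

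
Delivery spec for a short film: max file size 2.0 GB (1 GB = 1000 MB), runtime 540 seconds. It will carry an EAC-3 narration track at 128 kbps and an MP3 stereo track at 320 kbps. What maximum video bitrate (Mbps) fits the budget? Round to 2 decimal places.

29.18 Mbps

Budget: 2.0 GB = 16000.0 Mb.
Total bitrate budget: 16000.0 Mb / 540 s = 29.630 Mbps.
Audio total: 128 + 320 = 448 kbps = 0.448 Mbps.
Video: 29.630 − 0.448 = 29.182 Mbps.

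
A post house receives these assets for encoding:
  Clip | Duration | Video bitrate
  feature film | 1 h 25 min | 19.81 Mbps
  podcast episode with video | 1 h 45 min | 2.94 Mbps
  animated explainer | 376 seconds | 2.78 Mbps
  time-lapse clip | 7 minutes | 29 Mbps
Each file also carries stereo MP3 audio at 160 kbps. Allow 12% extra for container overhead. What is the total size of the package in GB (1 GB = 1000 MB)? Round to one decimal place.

18.9 GB

Audio: 160 kbps = 0.160 Mbps.
feature film: 19.970 Mbps × 5100 s × 1.12 = 114068.6 Mb
podcast episode with video: 3.100 Mbps × 6300 s × 1.12 = 21873.6 Mb
animated explainer: 2.940 Mbps × 376 s × 1.12 = 1238.1 Mb
time-lapse clip: 29.160 Mbps × 420 s × 1.12 = 13716.9 Mb
Total: 150897.2 Mb = 18862.1 MB.
= 18.86 GB.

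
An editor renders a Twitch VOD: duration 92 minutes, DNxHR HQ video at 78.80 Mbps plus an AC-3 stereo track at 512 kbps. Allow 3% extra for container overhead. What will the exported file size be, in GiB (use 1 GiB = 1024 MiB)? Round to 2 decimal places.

52.50 GiB

92 min = 5520 s
Audio: 512 kbps = 0.512 Mbps.
Total bitrate: 78.80 + 0.512 = 79.312 Mbps.
Stream data: 79.312 Mbps × 5520 s = 437802.2 Mb.
With 3% container overhead: ×1.03.
450,936 Mb = 56,367,038,400 bytes ÷ 1,073,741,824 = 52.50 GiB.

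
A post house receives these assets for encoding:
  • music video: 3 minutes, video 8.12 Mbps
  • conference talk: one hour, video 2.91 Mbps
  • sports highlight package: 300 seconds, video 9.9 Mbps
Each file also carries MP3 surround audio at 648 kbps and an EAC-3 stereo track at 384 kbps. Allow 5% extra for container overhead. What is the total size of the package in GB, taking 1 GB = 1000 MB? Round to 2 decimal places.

Audio total: 648 + 384 = 1032 kbps = 1.032 Mbps.
music video: 9.152 Mbps × 180 s × 1.05 = 1729.7 Mb
conference talk: 3.942 Mbps × 3600 s × 1.05 = 14900.8 Mb
sports highlight package: 10.932 Mbps × 300 s × 1.05 = 3443.6 Mb
Total: 20074.1 Mb = 2509.3 MB.
= 2.509 GB.

2.51 GB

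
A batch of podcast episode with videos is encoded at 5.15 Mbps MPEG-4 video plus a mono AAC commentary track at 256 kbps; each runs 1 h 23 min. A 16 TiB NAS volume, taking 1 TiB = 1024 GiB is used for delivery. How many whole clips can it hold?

5227

1 h 23 min = 83 min = 4980 s
Audio: 256 kbps = 0.256 Mbps.
Total bitrate: 5.406 Mbps.
Per item: 5.406 Mbps × 4980 s = 26,922 Mb = 3,365 MB.
Capacity: 16 TiB = 140,737,488 Mb; 5227.62 items → 5227 complete.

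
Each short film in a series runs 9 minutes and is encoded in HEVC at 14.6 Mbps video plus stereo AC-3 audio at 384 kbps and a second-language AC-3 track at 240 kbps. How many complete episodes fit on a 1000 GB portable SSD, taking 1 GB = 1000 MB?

973

9 min = 540 s
Audio total: 384 + 240 = 624 kbps = 0.624 Mbps.
Total bitrate: 15.224 Mbps.
Per item: 15.224 Mbps × 540 s = 8,221 Mb = 1,028 MB.
Capacity: 1000 GB = 8,000,000 Mb; 973.12 items → 973 complete.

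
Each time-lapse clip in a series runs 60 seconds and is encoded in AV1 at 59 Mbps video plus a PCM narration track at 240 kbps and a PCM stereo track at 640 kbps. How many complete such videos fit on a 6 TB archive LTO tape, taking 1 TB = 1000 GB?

Audio total: 240 + 640 = 880 kbps = 0.880 Mbps.
Total bitrate: 59.880 Mbps.
Per item: 59.880 Mbps × 60 s = 3,593 Mb = 449.1 MB.
Capacity: 6 TB = 48,000,000 Mb; 13360.05 items → 13360 complete.

13360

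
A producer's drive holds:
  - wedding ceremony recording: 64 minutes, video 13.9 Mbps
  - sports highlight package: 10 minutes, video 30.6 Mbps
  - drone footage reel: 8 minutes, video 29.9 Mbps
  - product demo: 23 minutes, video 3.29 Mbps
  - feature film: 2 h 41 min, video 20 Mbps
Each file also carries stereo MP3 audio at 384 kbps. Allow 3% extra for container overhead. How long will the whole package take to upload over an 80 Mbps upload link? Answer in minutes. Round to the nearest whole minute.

Audio: 384 kbps = 0.384 Mbps.
wedding ceremony recording: 14.284 Mbps × 3840 s × 1.03 = 56496.1 Mb
sports highlight package: 30.984 Mbps × 600 s × 1.03 = 19148.1 Mb
drone footage reel: 30.284 Mbps × 480 s × 1.03 = 14972.4 Mb
product demo: 3.674 Mbps × 1380 s × 1.03 = 5222.2 Mb
feature film: 20.384 Mbps × 9660 s × 1.03 = 202816.7 Mb
Total: 298655.5 Mb = 37331.9 MB.
At 80 Mbps: 298655.5 / 80 = 3733 s ≈ 62.2 minutes.

62 minutes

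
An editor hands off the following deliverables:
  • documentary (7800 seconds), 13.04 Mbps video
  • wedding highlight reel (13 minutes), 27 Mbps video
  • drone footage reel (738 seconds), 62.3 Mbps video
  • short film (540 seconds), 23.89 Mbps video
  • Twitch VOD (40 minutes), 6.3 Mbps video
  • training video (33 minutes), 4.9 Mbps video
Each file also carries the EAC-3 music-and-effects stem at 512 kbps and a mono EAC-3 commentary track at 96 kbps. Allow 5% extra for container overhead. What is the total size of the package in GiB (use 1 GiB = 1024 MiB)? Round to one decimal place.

Audio total: 512 + 96 = 608 kbps = 0.608 Mbps.
documentary: 13.648 Mbps × 7800 s × 1.05 = 111777.1 Mb
wedding highlight reel: 27.608 Mbps × 780 s × 1.05 = 22611.0 Mb
drone footage reel: 62.908 Mbps × 738 s × 1.05 = 48747.4 Mb
short film: 24.498 Mbps × 540 s × 1.05 = 13890.4 Mb
Twitch VOD: 6.908 Mbps × 2400 s × 1.05 = 17408.2 Mb
training video: 5.508 Mbps × 1980 s × 1.05 = 11451.1 Mb
Total: 225885.1 Mb = 28235.6 MB.
= 26.30 GiB.

26.3 GiB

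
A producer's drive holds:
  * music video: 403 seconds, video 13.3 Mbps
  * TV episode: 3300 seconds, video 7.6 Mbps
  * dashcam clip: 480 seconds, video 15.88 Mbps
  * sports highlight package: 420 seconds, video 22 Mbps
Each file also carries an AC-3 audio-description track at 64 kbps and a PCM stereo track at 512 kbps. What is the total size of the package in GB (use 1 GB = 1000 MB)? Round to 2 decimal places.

6.24 GB

Audio total: 64 + 512 = 576 kbps = 0.576 Mbps.
music video: 13.876 Mbps × 403 s = 5592.0 Mb
TV episode: 8.176 Mbps × 3300 s = 26980.8 Mb
dashcam clip: 16.456 Mbps × 480 s = 7898.9 Mb
sports highlight package: 22.576 Mbps × 420 s = 9481.9 Mb
Total: 49953.6 Mb = 6244.2 MB.
= 6.244 GB.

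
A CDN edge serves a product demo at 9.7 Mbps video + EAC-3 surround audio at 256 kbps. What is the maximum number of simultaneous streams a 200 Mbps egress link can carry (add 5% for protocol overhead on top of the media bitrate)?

19

Audio: 256 kbps = 0.256 Mbps.
Per-viewer media rate: 9.956 Mbps.
On the wire with 5% overhead: 10.454 Mbps.
200 Mbps = 200.0 Mbps; 200.0 / 10.454 = 19.13 → 19 viewers.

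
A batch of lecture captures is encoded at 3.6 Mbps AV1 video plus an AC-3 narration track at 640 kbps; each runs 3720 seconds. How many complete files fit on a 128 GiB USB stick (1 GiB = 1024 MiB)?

Audio: 640 kbps = 0.640 Mbps.
Total bitrate: 4.240 Mbps.
Per item: 4.240 Mbps × 3720 s = 15,773 Mb = 1,972 MB.
Capacity: 128 GiB = 1,099,512 Mb; 69.71 items → 69 complete.

69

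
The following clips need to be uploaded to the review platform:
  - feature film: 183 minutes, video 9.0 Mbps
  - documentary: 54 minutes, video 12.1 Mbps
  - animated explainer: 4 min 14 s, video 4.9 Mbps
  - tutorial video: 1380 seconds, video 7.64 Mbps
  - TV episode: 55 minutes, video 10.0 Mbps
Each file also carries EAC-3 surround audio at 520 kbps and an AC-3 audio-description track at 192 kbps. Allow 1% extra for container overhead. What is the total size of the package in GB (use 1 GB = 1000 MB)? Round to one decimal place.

24.8 GB

Audio total: 520 + 192 = 712 kbps = 0.712 Mbps.
feature film: 9.712 Mbps × 10980 s × 1.01 = 107704.1 Mb
documentary: 12.812 Mbps × 3240 s × 1.01 = 41926.0 Mb
animated explainer: 5.612 Mbps × 254 s × 1.01 = 1439.7 Mb
tutorial video: 8.352 Mbps × 1380 s × 1.01 = 11641.0 Mb
TV episode: 10.712 Mbps × 3300 s × 1.01 = 35703.1 Mb
Total: 198413.9 Mb = 24801.7 MB.
= 24.80 GB.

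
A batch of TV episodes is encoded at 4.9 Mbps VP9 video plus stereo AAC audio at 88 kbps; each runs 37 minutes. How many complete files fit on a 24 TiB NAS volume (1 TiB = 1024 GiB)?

19064

37 min = 2220 s
Audio: 88 kbps = 0.088 Mbps.
Total bitrate: 4.988 Mbps.
Per item: 4.988 Mbps × 2220 s = 11,073 Mb = 1,384 MB.
Capacity: 24 TiB = 211,106,233 Mb; 19064.33 items → 19064 complete.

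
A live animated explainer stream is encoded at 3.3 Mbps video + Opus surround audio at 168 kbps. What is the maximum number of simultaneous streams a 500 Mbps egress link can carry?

Audio: 168 kbps = 0.168 Mbps.
Per-viewer media rate: 3.468 Mbps.
500 Mbps = 500.0 Mbps; 500.0 / 3.468 = 144.18 → 144 viewers.

144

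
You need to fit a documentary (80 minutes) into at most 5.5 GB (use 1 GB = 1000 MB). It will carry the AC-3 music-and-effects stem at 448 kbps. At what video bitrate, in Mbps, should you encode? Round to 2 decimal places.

8.72 Mbps

Budget: 5.5 GB = 44000.0 Mb.
80 min = 4800 s
Total bitrate budget: 44000.0 Mb / 4800 s = 9.167 Mbps.
Audio: 448 kbps = 0.448 Mbps.
Video: 9.167 − 0.448 = 8.719 Mbps.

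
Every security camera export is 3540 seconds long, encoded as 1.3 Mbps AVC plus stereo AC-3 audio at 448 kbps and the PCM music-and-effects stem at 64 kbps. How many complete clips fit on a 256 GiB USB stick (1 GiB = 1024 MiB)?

342

Audio total: 448 + 64 = 512 kbps = 0.512 Mbps.
Total bitrate: 1.812 Mbps.
Per item: 1.812 Mbps × 3540 s = 6,414 Mb = 801.8 MB.
Capacity: 256 GiB = 2,199,023 Mb; 342.82 items → 342 complete.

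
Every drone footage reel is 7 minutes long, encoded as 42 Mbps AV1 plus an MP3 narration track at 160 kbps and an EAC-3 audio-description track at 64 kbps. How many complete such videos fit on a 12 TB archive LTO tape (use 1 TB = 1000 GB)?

5413

7 min = 420 s
Audio total: 160 + 64 = 224 kbps = 0.224 Mbps.
Total bitrate: 42.224 Mbps.
Per item: 42.224 Mbps × 420 s = 17,734 Mb = 2,217 MB.
Capacity: 12 TB = 96,000,000 Mb; 5413.31 items → 5413 complete.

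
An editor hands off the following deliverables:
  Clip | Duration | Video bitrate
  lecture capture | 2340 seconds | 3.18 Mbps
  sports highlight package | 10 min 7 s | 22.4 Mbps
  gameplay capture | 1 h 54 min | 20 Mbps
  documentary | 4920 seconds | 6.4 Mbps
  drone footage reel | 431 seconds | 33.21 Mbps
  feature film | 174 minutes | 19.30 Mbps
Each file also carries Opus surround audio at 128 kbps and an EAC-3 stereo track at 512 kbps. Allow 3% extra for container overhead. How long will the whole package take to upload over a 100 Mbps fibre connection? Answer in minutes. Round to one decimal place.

Audio total: 128 + 512 = 640 kbps = 0.640 Mbps.
lecture capture: 3.820 Mbps × 2340 s × 1.03 = 9207.0 Mb
sports highlight package: 23.040 Mbps × 607 s × 1.03 = 14404.8 Mb
gameplay capture: 20.640 Mbps × 6840 s × 1.03 = 145412.9 Mb
documentary: 7.040 Mbps × 4920 s × 1.03 = 35675.9 Mb
drone footage reel: 33.850 Mbps × 431 s × 1.03 = 15027.0 Mb
feature film: 19.940 Mbps × 10440 s × 1.03 = 214418.8 Mb
Total: 434146.5 Mb = 54268.3 MB.
At 100 Mbps: 434146.5 / 100 = 4341 s ≈ 72.4 minutes.

72.4 minutes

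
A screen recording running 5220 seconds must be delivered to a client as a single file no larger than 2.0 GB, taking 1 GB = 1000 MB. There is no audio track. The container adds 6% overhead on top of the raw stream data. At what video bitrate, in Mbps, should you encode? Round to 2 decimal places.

2.89 Mbps

Budget: 2.0 GB = 16000.0 Mb.
Stream payload after overhead: 16000.0 / 1.06 = 15094.3 Mb.
Total bitrate budget: 15094.3 Mb / 5220 s = 2.892 Mbps.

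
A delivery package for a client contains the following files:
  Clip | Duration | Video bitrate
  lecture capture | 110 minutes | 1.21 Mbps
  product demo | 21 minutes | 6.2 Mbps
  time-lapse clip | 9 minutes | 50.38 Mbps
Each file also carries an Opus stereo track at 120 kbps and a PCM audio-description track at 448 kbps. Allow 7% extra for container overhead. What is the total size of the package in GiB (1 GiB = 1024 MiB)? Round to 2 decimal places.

Audio total: 120 + 448 = 568 kbps = 0.568 Mbps.
lecture capture: 1.778 Mbps × 6600 s × 1.07 = 12556.2 Mb
product demo: 6.768 Mbps × 1260 s × 1.07 = 9124.6 Mb
time-lapse clip: 50.948 Mbps × 540 s × 1.07 = 29437.8 Mb
Total: 51118.6 Mb = 6389.8 MB.
= 5.951 GiB.

5.95 GiB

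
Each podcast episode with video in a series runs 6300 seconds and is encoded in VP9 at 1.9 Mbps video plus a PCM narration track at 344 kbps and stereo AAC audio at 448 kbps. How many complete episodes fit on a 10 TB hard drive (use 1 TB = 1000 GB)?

4717

Audio total: 344 + 448 = 792 kbps = 0.792 Mbps.
Total bitrate: 2.692 Mbps.
Per item: 2.692 Mbps × 6300 s = 16,960 Mb = 2,120 MB.
Capacity: 10 TB = 80,000,000 Mb; 4717.09 items → 4717 complete.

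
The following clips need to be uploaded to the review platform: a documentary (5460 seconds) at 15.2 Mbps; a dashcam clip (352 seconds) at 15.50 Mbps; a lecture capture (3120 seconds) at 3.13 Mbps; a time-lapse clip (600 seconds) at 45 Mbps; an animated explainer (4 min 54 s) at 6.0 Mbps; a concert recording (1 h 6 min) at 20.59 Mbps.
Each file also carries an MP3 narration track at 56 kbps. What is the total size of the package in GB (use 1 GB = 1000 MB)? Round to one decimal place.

26.2 GB

Audio: 56 kbps = 0.056 Mbps.
documentary: 15.256 Mbps × 5460 s = 83297.8 Mb
dashcam clip: 15.556 Mbps × 352 s = 5475.7 Mb
lecture capture: 3.186 Mbps × 3120 s = 9940.3 Mb
time-lapse clip: 45.056 Mbps × 600 s = 27033.6 Mb
animated explainer: 6.056 Mbps × 294 s = 1780.5 Mb
concert recording: 20.646 Mbps × 3960 s = 81758.2 Mb
Total: 209286.0 Mb = 26160.8 MB.
= 26.16 GB.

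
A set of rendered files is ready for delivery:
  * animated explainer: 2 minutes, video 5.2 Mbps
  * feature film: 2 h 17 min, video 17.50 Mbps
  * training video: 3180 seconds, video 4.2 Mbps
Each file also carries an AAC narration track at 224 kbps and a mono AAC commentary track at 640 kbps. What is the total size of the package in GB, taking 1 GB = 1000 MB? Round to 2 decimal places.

Audio total: 224 + 640 = 864 kbps = 0.864 Mbps.
animated explainer: 6.064 Mbps × 120 s = 727.7 Mb
feature film: 18.364 Mbps × 8220 s = 150952.1 Mb
training video: 5.064 Mbps × 3180 s = 16103.5 Mb
Total: 167783.3 Mb = 20972.9 MB.
= 20.97 GB.

20.97 GB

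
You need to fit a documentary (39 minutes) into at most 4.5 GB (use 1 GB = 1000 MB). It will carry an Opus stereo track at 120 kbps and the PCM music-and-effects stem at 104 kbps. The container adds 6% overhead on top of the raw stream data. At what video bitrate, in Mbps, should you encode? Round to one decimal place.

14.3 Mbps

Budget: 4.5 GB = 36000.0 Mb.
Stream payload after overhead: 36000.0 / 1.06 = 33962.3 Mb.
39 min = 2340 s
Total bitrate budget: 33962.3 Mb / 2340 s = 14.514 Mbps.
Audio total: 120 + 104 = 224 kbps = 0.224 Mbps.
Video: 14.514 − 0.224 = 14.290 Mbps.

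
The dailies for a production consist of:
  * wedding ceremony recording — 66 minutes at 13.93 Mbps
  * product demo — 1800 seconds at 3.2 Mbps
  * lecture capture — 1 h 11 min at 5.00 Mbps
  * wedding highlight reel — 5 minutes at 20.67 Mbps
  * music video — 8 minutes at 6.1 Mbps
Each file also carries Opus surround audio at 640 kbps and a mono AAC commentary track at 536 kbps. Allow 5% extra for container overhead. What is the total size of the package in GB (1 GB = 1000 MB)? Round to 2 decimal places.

Audio total: 640 + 536 = 1176 kbps = 1.176 Mbps.
wedding ceremony recording: 15.106 Mbps × 3960 s × 1.05 = 62810.7 Mb
product demo: 4.376 Mbps × 1800 s × 1.05 = 8270.6 Mb
lecture capture: 6.176 Mbps × 4260 s × 1.05 = 27625.2 Mb
wedding highlight reel: 21.846 Mbps × 300 s × 1.05 = 6881.5 Mb
music video: 7.276 Mbps × 480 s × 1.05 = 3667.1 Mb
Total: 109255.2 Mb = 13656.9 MB.
= 13.66 GB.

13.66 GB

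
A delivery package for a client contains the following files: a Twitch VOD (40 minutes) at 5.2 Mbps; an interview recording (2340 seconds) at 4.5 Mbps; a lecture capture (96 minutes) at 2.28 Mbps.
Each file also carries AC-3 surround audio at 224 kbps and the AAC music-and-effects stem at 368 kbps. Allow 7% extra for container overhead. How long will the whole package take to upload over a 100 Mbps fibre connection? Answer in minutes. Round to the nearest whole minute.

8 minutes

Audio total: 224 + 368 = 592 kbps = 0.592 Mbps.
Twitch VOD: 5.792 Mbps × 2400 s × 1.07 = 14873.9 Mb
interview recording: 5.092 Mbps × 2340 s × 1.07 = 12749.3 Mb
lecture capture: 2.872 Mbps × 5760 s × 1.07 = 17700.7 Mb
Total: 45323.9 Mb = 5665.5 MB.
At 100 Mbps: 45323.9 / 100 = 453 s ≈ 7.55 minutes.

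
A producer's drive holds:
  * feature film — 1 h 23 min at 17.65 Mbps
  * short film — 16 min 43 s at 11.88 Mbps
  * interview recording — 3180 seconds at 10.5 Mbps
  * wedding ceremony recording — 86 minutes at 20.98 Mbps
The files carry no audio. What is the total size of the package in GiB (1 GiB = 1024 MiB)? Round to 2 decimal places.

28.11 GiB

feature film: 17.650 Mbps × 4980 s = 87897.0 Mb
short film: 11.880 Mbps × 1003 s = 11915.6 Mb
interview recording: 10.500 Mbps × 3180 s = 33390.0 Mb
wedding ceremony recording: 20.980 Mbps × 5160 s = 108256.8 Mb
Total: 241459.4 Mb = 30182.4 MB.
= 28.11 GiB.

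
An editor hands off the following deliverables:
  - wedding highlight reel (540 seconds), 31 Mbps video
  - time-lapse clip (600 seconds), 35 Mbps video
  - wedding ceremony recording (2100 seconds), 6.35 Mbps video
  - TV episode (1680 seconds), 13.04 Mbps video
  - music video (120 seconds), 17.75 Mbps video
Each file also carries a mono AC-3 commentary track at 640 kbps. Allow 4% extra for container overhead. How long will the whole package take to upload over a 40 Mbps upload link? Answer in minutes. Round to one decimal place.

Audio: 640 kbps = 0.640 Mbps.
wedding highlight reel: 31.640 Mbps × 540 s × 1.04 = 17769.0 Mb
time-lapse clip: 35.640 Mbps × 600 s × 1.04 = 22239.4 Mb
wedding ceremony recording: 6.990 Mbps × 2100 s × 1.04 = 15266.2 Mb
TV episode: 13.680 Mbps × 1680 s × 1.04 = 23901.7 Mb
music video: 18.390 Mbps × 120 s × 1.04 = 2295.1 Mb
Total: 81471.3 Mb = 10183.9 MB.
At 40 Mbps: 81471.3 / 40 = 2037 s ≈ 33.9 minutes.

33.9 minutes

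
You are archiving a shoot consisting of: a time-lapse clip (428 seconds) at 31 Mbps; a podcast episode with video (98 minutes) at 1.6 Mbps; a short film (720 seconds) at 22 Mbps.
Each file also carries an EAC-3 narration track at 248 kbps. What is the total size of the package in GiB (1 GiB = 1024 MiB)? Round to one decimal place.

Audio: 248 kbps = 0.248 Mbps.
time-lapse clip: 31.248 Mbps × 428 s = 13374.1 Mb
podcast episode with video: 1.848 Mbps × 5880 s = 10866.2 Mb
short film: 22.248 Mbps × 720 s = 16018.6 Mb
Total: 40258.9 Mb = 5032.4 MB.
= 4.687 GiB.

4.7 GiB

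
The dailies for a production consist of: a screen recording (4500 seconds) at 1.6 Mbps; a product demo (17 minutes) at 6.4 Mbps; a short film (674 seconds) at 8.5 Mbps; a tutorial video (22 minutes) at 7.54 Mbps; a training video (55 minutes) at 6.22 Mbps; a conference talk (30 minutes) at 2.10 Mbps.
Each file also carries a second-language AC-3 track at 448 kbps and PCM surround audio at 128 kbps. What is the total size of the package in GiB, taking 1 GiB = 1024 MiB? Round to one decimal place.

7.1 GiB

Audio total: 448 + 128 = 576 kbps = 0.576 Mbps.
screen recording: 2.176 Mbps × 4500 s = 9792.0 Mb
product demo: 6.976 Mbps × 1020 s = 7115.5 Mb
short film: 9.076 Mbps × 674 s = 6117.2 Mb
tutorial video: 8.116 Mbps × 1320 s = 10713.1 Mb
training video: 6.796 Mbps × 3300 s = 22426.8 Mb
conference talk: 2.676 Mbps × 1800 s = 4816.8 Mb
Total: 60981.5 Mb = 7622.7 MB.
= 7.099 GiB.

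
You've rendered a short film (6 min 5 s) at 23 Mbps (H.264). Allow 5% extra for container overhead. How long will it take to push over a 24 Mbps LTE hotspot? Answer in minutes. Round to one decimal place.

6.1 minutes

6 min 5 s = 365 s
File: 23.000 Mbps × 365 s = 8395.0 Mb.
With 5% container overhead: ×1.05. → 8814.8 Mb.
At 24 Mbps: 8814.8 / 24 = 367.3 s ≈ 6.12 minutes.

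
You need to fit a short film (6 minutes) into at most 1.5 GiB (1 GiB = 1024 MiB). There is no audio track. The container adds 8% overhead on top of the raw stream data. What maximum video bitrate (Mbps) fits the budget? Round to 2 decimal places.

33.14 Mbps

Budget: 1.5 GiB = 12884.9 Mb.
Stream payload after overhead: 12884.9 / 1.08 = 11930.5 Mb.
6 min = 360 s
Total bitrate budget: 11930.5 Mb / 360 s = 33.140 Mbps.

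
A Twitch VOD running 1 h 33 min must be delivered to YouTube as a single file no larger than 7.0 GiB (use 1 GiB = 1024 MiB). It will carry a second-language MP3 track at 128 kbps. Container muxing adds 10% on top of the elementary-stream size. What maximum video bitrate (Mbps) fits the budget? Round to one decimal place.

9.7 Mbps

Budget: 7.0 GiB = 60129.5 Mb.
Stream payload after overhead: 60129.5 / 1.10 = 54663.2 Mb.
1 h 33 min = 93 min = 5580 s
Total bitrate budget: 54663.2 Mb / 5580 s = 9.796 Mbps.
Audio: 128 kbps = 0.128 Mbps.
Video: 9.796 − 0.128 = 9.668 Mbps.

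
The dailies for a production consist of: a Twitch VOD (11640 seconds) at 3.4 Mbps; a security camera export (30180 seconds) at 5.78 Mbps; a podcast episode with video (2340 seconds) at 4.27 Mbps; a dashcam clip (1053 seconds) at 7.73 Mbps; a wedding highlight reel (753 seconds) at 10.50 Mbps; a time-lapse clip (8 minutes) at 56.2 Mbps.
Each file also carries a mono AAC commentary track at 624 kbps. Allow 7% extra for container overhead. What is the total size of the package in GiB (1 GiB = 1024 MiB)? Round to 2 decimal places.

Audio: 624 kbps = 0.624 Mbps.
Twitch VOD: 4.024 Mbps × 11640 s × 1.07 = 50118.1 Mb
security camera export: 6.404 Mbps × 30180 s × 1.07 = 206801.8 Mb
podcast episode with video: 4.894 Mbps × 2340 s × 1.07 = 12253.6 Mb
dashcam clip: 8.354 Mbps × 1053 s × 1.07 = 9412.5 Mb
wedding highlight reel: 11.124 Mbps × 753 s × 1.07 = 8962.7 Mb
time-lapse clip: 56.824 Mbps × 480 s × 1.07 = 29184.8 Mb
Total: 316733.6 Mb = 39591.7 MB.
= 36.87 GiB.

36.87 GiB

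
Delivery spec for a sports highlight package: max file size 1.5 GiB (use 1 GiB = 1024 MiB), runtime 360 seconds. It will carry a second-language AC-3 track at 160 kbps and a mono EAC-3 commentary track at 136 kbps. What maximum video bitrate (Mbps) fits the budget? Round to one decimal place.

35.5 Mbps

Budget: 1.5 GiB = 12884.9 Mb.
Total bitrate budget: 12884.9 Mb / 360 s = 35.791 Mbps.
Audio total: 160 + 136 = 296 kbps = 0.296 Mbps.
Video: 35.791 − 0.296 = 35.495 Mbps.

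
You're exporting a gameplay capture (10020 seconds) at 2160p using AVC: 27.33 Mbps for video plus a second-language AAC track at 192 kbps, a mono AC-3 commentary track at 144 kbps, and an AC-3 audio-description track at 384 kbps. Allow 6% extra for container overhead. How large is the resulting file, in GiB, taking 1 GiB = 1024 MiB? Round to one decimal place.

34.7 GiB

Audio total: 192 + 144 + 384 = 720 kbps = 0.720 Mbps.
Total bitrate: 27.33 + 0.720 = 28.050 Mbps.
Stream data: 28.050 Mbps × 10020 s = 281061.0 Mb.
With 6% container overhead: ×1.06.
297,925 Mb = 37,240,582,500 bytes ÷ 1,073,741,824 = 34.68 GiB.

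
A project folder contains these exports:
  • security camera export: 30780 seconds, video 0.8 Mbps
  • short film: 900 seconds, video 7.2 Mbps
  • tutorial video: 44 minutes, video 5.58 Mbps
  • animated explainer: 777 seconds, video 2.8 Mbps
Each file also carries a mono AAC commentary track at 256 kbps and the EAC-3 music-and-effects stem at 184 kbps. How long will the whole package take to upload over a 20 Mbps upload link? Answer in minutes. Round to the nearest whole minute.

53 minutes

Audio total: 256 + 184 = 440 kbps = 0.440 Mbps.
security camera export: 1.240 Mbps × 30780 s = 38167.2 Mb
short film: 7.640 Mbps × 900 s = 6876.0 Mb
tutorial video: 6.020 Mbps × 2640 s = 15892.8 Mb
animated explainer: 3.240 Mbps × 777 s = 2517.5 Mb
Total: 63453.5 Mb = 7931.7 MB.
At 20 Mbps: 63453.5 / 20 = 3173 s ≈ 52.9 minutes.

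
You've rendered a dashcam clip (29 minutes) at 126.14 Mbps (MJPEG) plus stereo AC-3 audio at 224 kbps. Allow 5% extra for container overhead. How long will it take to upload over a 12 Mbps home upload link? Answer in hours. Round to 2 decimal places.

29 min = 1740 s
Audio: 224 kbps = 0.224 Mbps.
Total bitrate: 126.364 Mbps.
File: 126.364 Mbps × 1740 s = 219873.4 Mb.
With 5% container overhead: ×1.05. → 230867.0 Mb.
At 12 Mbps: 230867.0 / 12 = 19238.9 s ≈ 5.34 hours.

5.34 hours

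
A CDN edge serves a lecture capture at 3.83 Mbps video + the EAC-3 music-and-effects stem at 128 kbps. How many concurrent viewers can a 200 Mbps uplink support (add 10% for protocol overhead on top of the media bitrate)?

Audio: 128 kbps = 0.128 Mbps.
Per-viewer media rate: 3.958 Mbps.
On the wire with 10% overhead: 4.354 Mbps.
200 Mbps = 200.0 Mbps; 200.0 / 4.354 = 45.94 → 45 viewers.

45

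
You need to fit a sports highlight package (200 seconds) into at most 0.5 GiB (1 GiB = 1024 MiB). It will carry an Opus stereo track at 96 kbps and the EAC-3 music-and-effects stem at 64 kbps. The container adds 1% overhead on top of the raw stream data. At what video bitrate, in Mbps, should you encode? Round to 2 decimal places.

Budget: 0.5 GiB = 4295.0 Mb.
Stream payload after overhead: 4295.0 / 1.01 = 4252.4 Mb.
Total bitrate budget: 4252.4 Mb / 200 s = 21.262 Mbps.
Audio total: 96 + 64 = 160 kbps = 0.160 Mbps.
Video: 21.262 − 0.160 = 21.102 Mbps.

21.10 Mbps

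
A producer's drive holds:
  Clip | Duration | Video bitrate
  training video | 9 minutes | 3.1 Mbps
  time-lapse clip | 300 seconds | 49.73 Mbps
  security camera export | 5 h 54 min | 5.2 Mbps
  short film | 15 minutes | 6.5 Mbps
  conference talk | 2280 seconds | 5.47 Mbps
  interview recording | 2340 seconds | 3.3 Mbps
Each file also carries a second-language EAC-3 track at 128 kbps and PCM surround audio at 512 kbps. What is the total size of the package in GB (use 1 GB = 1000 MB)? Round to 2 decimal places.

21.34 GB

Audio total: 128 + 512 = 640 kbps = 0.640 Mbps.
training video: 3.740 Mbps × 540 s = 2019.6 Mb
time-lapse clip: 50.370 Mbps × 300 s = 15111.0 Mb
security camera export: 5.840 Mbps × 21240 s = 124041.6 Mb
short film: 7.140 Mbps × 900 s = 6426.0 Mb
conference talk: 6.110 Mbps × 2280 s = 13930.8 Mb
interview recording: 3.940 Mbps × 2340 s = 9219.6 Mb
Total: 170748.6 Mb = 21343.6 MB.
= 21.34 GB.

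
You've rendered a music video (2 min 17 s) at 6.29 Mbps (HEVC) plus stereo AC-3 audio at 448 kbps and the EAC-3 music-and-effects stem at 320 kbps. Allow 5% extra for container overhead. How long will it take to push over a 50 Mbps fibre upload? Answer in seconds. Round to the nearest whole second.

20 seconds

2 min 17 s = 137 s
Audio total: 448 + 320 = 768 kbps = 0.768 Mbps.
Total bitrate: 7.058 Mbps.
File: 7.058 Mbps × 137 s = 966.9 Mb.
With 5% container overhead: ×1.05. → 1015.3 Mb.
At 50 Mbps: 1015.3 / 50 = 20.3 s ≈ 20.3 seconds.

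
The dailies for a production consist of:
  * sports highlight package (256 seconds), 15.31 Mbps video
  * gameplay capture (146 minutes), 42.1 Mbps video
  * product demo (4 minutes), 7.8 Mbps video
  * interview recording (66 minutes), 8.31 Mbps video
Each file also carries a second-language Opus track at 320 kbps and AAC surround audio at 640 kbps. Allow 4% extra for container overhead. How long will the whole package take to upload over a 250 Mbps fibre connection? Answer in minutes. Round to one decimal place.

29.1 minutes

Audio total: 320 + 640 = 960 kbps = 0.960 Mbps.
sports highlight package: 16.270 Mbps × 256 s × 1.04 = 4331.7 Mb
gameplay capture: 43.060 Mbps × 8760 s × 1.04 = 392293.8 Mb
product demo: 8.760 Mbps × 240 s × 1.04 = 2186.5 Mb
interview recording: 9.270 Mbps × 3960 s × 1.04 = 38177.6 Mb
Total: 436989.6 Mb = 54623.7 MB.
At 250 Mbps: 436989.6 / 250 = 1748 s ≈ 29.1 minutes.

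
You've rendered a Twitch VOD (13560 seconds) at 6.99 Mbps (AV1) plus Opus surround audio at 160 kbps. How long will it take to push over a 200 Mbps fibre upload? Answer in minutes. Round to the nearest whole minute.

8 minutes

Audio: 160 kbps = 0.160 Mbps.
Total bitrate: 7.150 Mbps.
File: 7.150 Mbps × 13560 s = 96954.0 Mb.
At 200 Mbps: 96954.0 / 200 = 484.8 s ≈ 8.08 minutes.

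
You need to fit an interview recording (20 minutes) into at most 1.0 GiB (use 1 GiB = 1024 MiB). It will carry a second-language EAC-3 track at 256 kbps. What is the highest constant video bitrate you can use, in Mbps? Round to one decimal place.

6.9 Mbps

Budget: 1.0 GiB = 8589.9 Mb.
20 min = 1200 s
Total bitrate budget: 8589.9 Mb / 1200 s = 7.158 Mbps.
Audio: 256 kbps = 0.256 Mbps.
Video: 7.158 − 0.256 = 6.902 Mbps.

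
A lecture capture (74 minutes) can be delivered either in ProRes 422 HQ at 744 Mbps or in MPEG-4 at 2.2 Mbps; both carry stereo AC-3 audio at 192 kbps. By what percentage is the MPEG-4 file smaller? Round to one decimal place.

74 min = 4440 s
Audio: 192 kbps = 0.192 Mbps.
ProRes 422 HQ: 744.192 Mbps × 4440 s = 3304212.5 Mb = 384.661 GiB.
MPEG-4: 2.392 Mbps × 4440 s = 10620.5 Mb = 1.236 GiB.
Reduction: (1 − 1.236/384.661) × 100 = 99.68%.

99.7%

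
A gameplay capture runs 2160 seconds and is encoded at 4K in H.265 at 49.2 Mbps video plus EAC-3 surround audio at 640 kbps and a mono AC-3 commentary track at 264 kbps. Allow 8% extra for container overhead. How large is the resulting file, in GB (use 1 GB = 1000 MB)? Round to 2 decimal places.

14.61 GB

Audio total: 640 + 264 = 904 kbps = 0.904 Mbps.
Total bitrate: 49.2 + 0.904 = 50.104 Mbps.
Stream data: 50.104 Mbps × 2160 s = 108224.6 Mb.
With 8% container overhead: ×1.08.
116,883 Mb ÷ 8 = 14,610 MB → 14.61 GB.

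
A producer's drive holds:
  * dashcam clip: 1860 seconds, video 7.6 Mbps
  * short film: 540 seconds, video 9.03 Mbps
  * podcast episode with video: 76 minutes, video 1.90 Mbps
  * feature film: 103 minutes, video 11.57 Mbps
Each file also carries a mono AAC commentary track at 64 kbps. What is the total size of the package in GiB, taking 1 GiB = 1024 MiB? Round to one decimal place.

11.6 GiB

Audio: 64 kbps = 0.064 Mbps.
dashcam clip: 7.664 Mbps × 1860 s = 14255.0 Mb
short film: 9.094 Mbps × 540 s = 4910.8 Mb
podcast episode with video: 1.964 Mbps × 4560 s = 8955.8 Mb
feature film: 11.634 Mbps × 6180 s = 71898.1 Mb
Total: 100019.8 Mb = 12502.5 MB.
= 11.64 GiB.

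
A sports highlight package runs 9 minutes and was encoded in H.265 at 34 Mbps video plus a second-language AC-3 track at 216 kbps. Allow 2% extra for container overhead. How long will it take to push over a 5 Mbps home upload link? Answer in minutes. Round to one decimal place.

9 min = 540 s
Audio: 216 kbps = 0.216 Mbps.
Total bitrate: 34.216 Mbps.
File: 34.216 Mbps × 540 s = 18476.6 Mb.
With 2% container overhead: ×1.02. → 18846.2 Mb.
At 5 Mbps: 18846.2 / 5 = 3769.2 s ≈ 62.8 minutes.

62.8 minutes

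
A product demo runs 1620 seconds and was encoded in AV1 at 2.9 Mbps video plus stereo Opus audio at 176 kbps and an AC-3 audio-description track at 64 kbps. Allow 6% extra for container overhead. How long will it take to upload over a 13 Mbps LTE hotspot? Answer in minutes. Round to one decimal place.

6.9 minutes

Audio total: 176 + 64 = 240 kbps = 0.240 Mbps.
Total bitrate: 3.140 Mbps.
File: 3.140 Mbps × 1620 s = 5086.8 Mb.
With 6% container overhead: ×1.06. → 5392.0 Mb.
At 13 Mbps: 5392.0 / 13 = 414.8 s ≈ 6.91 minutes.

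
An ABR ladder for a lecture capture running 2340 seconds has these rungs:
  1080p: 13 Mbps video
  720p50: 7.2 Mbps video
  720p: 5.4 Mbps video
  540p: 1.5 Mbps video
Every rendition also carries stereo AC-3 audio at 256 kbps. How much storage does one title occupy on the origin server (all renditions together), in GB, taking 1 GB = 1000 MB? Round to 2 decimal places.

Audio: 256 kbps = 0.256 Mbps.
Sum of rendition bitrates: (13+0.256) + (7.2+0.256) + (5.4+0.256) + (1.5+0.256) = 28.124 Mbps.
× 2340 s = 65,810 Mb = 8,226 MB = 8.226 GB.

8.23 GB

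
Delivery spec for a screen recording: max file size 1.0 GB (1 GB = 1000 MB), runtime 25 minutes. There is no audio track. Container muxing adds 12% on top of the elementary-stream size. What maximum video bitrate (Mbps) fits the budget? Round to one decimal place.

Budget: 1.0 GB = 8000.0 Mb.
Stream payload after overhead: 8000.0 / 1.12 = 7142.9 Mb.
25 min = 1500 s
Total bitrate budget: 7142.9 Mb / 1500 s = 4.762 Mbps.

4.8 Mbps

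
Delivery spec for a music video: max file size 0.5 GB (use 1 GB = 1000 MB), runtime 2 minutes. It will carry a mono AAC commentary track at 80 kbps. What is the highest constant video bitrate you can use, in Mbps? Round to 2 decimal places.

33.25 Mbps

Budget: 0.5 GB = 4000.0 Mb.
2 min = 120 s
Total bitrate budget: 4000.0 Mb / 120 s = 33.333 Mbps.
Audio: 80 kbps = 0.080 Mbps.
Video: 33.333 − 0.080 = 33.253 Mbps.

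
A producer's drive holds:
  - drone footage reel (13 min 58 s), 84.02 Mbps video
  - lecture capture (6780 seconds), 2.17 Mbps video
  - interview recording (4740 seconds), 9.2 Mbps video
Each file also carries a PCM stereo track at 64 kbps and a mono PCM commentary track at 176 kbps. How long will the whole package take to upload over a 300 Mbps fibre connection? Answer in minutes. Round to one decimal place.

Audio total: 64 + 176 = 240 kbps = 0.240 Mbps.
drone footage reel: 84.260 Mbps × 838 s = 70609.9 Mb
lecture capture: 2.410 Mbps × 6780 s = 16339.8 Mb
interview recording: 9.440 Mbps × 4740 s = 44745.6 Mb
Total: 131695.3 Mb = 16461.9 MB.
At 300 Mbps: 131695.3 / 300 = 439 s ≈ 7.32 minutes.

7.3 minutes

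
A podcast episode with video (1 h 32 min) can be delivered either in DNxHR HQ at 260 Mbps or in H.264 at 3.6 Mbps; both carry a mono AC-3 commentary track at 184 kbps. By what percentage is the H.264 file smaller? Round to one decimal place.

98.5%

1 h 32 min = 92 min = 5520 s
Audio: 184 kbps = 0.184 Mbps.
DNxHR HQ: 260.184 Mbps × 5520 s = 1436215.7 Mb = 179.527 GB.
H.264: 3.784 Mbps × 5520 s = 20887.7 Mb = 2.611 GB.
Reduction: (1 − 2.611/179.527) × 100 = 98.55%.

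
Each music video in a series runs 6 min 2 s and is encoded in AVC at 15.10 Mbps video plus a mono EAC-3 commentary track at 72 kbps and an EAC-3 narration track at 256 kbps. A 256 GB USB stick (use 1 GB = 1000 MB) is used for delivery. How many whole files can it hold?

6 min 2 s = 362 s
Audio total: 72 + 256 = 328 kbps = 0.328 Mbps.
Total bitrate: 15.428 Mbps.
Per item: 15.428 Mbps × 362 s = 5,585 Mb = 698.1 MB.
Capacity: 256 GB = 2,048,000 Mb; 366.70 items → 366 complete.

366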